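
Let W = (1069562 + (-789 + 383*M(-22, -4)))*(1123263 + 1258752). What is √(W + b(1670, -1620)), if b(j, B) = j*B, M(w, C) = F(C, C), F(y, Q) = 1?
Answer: 38*√1763672385 ≈ 1.5959e+6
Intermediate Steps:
M(w, C) = 1
b(j, B) = B*j
W = 2546745629340 (W = (1069562 + (-789 + 383*1))*(1123263 + 1258752) = (1069562 + (-789 + 383))*2382015 = (1069562 - 406)*2382015 = 1069156*2382015 = 2546745629340)
√(W + b(1670, -1620)) = √(2546745629340 - 1620*1670) = √(2546745629340 - 2705400) = √2546742923940 = 38*√1763672385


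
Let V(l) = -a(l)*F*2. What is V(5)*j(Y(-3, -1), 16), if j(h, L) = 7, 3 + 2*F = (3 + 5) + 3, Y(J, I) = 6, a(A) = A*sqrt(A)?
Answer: -280*sqrt(5) ≈ -626.10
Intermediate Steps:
a(A) = A**(3/2)
F = 4 (F = -3/2 + ((3 + 5) + 3)/2 = -3/2 + (8 + 3)/2 = -3/2 + (1/2)*11 = -3/2 + 11/2 = 4)
V(l) = -8*l**(3/2) (V(l) = -l**(3/2)*4*2 = -4*l**(3/2)*2 = -8*l**(3/2))
V(5)*j(Y(-3, -1), 16) = -40*sqrt(5)*7 = -280*sqrt(5)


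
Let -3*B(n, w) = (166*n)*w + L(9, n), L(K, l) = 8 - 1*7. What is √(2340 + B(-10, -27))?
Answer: I*√113403/3 ≈ 112.25*I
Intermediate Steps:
L(K, l) = 1 (L(K, l) = 8 - 7 = 1)
B(n, w) = -⅓ - 166*n*w/3 (B(n, w) = -((166*n)*w + 1)/3 = -(166*n*w + 1)/3 = -(1 + 166*n*w)/3 = -⅓ - 166*n*w/3)
√(2340 + B(-10, -27)) = √(2340 + (-⅓ - 166/3*(-10)*(-27))) = √(2340 + (-⅓ - 14940)) = √(2340 - 44821/3) = √(-37801/3) = I*√113403/3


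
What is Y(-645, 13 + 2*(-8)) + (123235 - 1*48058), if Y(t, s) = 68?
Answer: 75245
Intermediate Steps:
Y(-645, 13 + 2*(-8)) + (123235 - 1*48058) = 68 + (123235 - 1*48058) = 68 + (123235 - 48058) = 68 + 75177 = 75245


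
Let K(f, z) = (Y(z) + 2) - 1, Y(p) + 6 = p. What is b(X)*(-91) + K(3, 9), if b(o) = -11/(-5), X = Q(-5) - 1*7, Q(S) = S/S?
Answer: -981/5 ≈ -196.20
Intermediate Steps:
Q(S) = 1
Y(p) = -6 + p
K(f, z) = -5 + z (K(f, z) = ((-6 + z) + 2) - 1 = (-4 + z) - 1 = -5 + z)
X = -6 (X = 1 - 1*7 = 1 - 7 = -6)
b(o) = 11/5 (b(o) = -11*(-1/5) = 11/5)
b(X)*(-91) + K(3, 9) = (11/5)*(-91) + (-5 + 9) = -1001/5 + 4 = -981/5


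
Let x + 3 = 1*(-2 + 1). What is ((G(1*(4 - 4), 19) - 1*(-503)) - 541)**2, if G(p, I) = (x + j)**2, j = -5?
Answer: 1849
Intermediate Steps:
x = -4 (x = -3 + 1*(-2 + 1) = -3 + 1*(-1) = -3 - 1 = -4)
G(p, I) = 81 (G(p, I) = (-4 - 5)**2 = (-9)**2 = 81)
((G(1*(4 - 4), 19) - 1*(-503)) - 541)**2 = ((81 - 1*(-503)) - 541)**2 = ((81 + 503) - 541)**2 = (584 - 541)**2 = 43**2 = 1849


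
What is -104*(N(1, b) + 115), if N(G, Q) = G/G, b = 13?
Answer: -12064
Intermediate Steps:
N(G, Q) = 1
-104*(N(1, b) + 115) = -104*(1 + 115) = -104*116 = -12064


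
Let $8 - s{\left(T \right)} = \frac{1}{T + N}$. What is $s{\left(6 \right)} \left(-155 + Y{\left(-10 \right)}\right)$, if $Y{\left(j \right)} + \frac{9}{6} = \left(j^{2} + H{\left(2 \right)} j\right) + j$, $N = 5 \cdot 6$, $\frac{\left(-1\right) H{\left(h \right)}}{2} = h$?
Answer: $- \frac{15211}{72} \approx -211.26$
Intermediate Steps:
$H{\left(h \right)} = - 2 h$
$N = 30$
$s{\left(T \right)} = 8 - \frac{1}{30 + T}$ ($s{\left(T \right)} = 8 - \frac{1}{T + 30} = 8 - \frac{1}{30 + T}$)
$Y{\left(j \right)} = - \frac{3}{2} + j^{2} - 3 j$ ($Y{\left(j \right)} = - \frac{3}{2} + \left(\left(j^{2} + \left(-2\right) 2 j\right) + j\right) = - \frac{3}{2} + \left(\left(j^{2} - 4 j\right) + j\right) = - \frac{3}{2} + \left(j^{2} - 3 j\right) = - \frac{3}{2} + j^{2} - 3 j$)
$s{\left(6 \right)} \left(-155 + Y{\left(-10 \right)}\right) = \frac{239 + 8 \cdot 6}{30 + 6} \left(-155 - \left(- \frac{57}{2} - 100\right)\right) = \frac{239 + 48}{36} \left(-155 + \left(- \frac{3}{2} + 100 + 30\right)\right) = \frac{1}{36} \cdot 287 \left(-155 + \frac{257}{2}\right) = \frac{287}{36} \left(- \frac{53}{2}\right) = - \frac{15211}{72}$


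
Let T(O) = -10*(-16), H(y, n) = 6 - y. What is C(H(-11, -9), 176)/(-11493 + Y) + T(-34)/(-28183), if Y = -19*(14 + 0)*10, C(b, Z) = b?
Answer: -2743591/398873999 ≈ -0.0068783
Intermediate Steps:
T(O) = 160
Y = -2660 (Y = -266*10 = -19*140 = -2660)
C(H(-11, -9), 176)/(-11493 + Y) + T(-34)/(-28183) = (6 - 1*(-11))/(-11493 - 2660) + 160/(-28183) = (6 + 11)/(-14153) + 160*(-1/28183) = 17*(-1/14153) - 160/28183 = -17/14153 - 160/28183 = -2743591/398873999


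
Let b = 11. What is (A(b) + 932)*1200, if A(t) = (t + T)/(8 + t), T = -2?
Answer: 21260400/19 ≈ 1.1190e+6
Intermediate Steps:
A(t) = (-2 + t)/(8 + t) (A(t) = (t - 2)/(8 + t) = (-2 + t)/(8 + t))
(A(b) + 932)*1200 = ((-2 + 11)/(8 + 11) + 932)*1200 = (9/19 + 932)*1200 = (17717/19)*1200 = 21260400/19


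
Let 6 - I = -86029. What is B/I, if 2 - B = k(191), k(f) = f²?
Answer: -36479/86035 ≈ -0.42400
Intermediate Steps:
I = 86035 (I = 6 - 1*(-86029) = 6 + 86029 = 86035)
B = -36479 (B = 2 - 1*191² = 2 - 1*36481 = 2 - 36481 = -36479)
B/I = -36479/86035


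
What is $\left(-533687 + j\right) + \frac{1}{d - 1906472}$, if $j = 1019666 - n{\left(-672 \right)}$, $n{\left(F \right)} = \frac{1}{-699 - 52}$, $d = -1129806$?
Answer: $\frac{1108151080003189}{2280244778} \approx 4.8598 \cdot 10^{5}$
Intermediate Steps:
$n{\left(F \right)} = - \frac{1}{751}$ ($n{\left(F \right)} = \frac{1}{-751} = - \frac{1}{751}$)
$j = \frac{765769167}{751}$ ($j = 1019666 - - \frac{1}{751} = 1019666 + \frac{1}{751} = \frac{765769167}{751} \approx 1.0197 \cdot 10^{6}$)
$\left(-533687 + j\right) + \frac{1}{d - 1906472} = \left(-533687 + \frac{765769167}{751}\right) + \frac{1}{-1129806 - 1906472} = \frac{364970230}{751} + \frac{1}{-3036278} = \frac{364970230}{751} - \frac{1}{3036278} = \frac{1108151080003189}{2280244778}$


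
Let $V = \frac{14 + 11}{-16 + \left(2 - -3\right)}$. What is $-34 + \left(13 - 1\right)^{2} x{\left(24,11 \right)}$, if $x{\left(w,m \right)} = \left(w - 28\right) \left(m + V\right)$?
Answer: $- \frac{55670}{11} \approx -5060.9$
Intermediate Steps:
$V = - \frac{25}{11}$ ($V = \frac{25}{-16 + \left(2 + 3\right)} = \frac{25}{-16 + 5} = \frac{25}{-11} = 25 \left(- \frac{1}{11}\right) = - \frac{25}{11} \approx -2.2727$)
$x{\left(w,m \right)} = \left(-28 + w\right) \left(- \frac{25}{11} + m\right)$ ($x{\left(w,m \right)} = \left(w - 28\right) \left(m - \frac{25}{11}\right) = \left(-28 + w\right) \left(- \frac{25}{11} + m\right)$)
$-34 + \left(13 - 1\right)^{2} x{\left(24,11 \right)} = -34 + \left(13 - 1\right)^{2} \left(\frac{700}{11} - 308 - \frac{600}{11} + 11 \cdot 24\right) = -34 + 12^{2} \left(\frac{700}{11} - 308 - \frac{600}{11} + 264\right) = -34 + 144 \left(- \frac{384}{11}\right) = -34 - \frac{55296}{11} = - \frac{55670}{11}$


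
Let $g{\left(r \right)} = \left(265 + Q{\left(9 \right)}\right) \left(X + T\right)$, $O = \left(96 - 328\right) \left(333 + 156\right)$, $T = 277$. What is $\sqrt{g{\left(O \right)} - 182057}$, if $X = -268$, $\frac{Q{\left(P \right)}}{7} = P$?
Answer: $i \sqrt{179105} \approx 423.21 i$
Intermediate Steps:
$Q{\left(P \right)} = 7 P$
$O = -113448$ ($O = \left(-232\right) 489 = -113448$)
$g{\left(r \right)} = 2952$ ($g{\left(r \right)} = \left(265 + 7 \cdot 9\right) \left(-268 + 277\right) = \left(265 + 63\right) 9 = 328 \cdot 9 = 2952$)
$\sqrt{g{\left(O \right)} - 182057} = \sqrt{2952 - 182057} = \sqrt{-179105} = i \sqrt{179105}$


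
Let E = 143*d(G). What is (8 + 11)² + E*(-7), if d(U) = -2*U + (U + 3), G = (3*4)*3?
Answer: 33394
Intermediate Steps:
G = 36 (G = 12*3 = 36)
d(U) = 3 - U (d(U) = -2*U + (3 + U) = 3 - U)
E = -4719 (E = 143*(3 - 1*36) = 143*(3 - 36) = 143*(-33) = -4719)
(8 + 11)² + E*(-7) = (8 + 11)² - 4719*(-7) = 19² + 33033 = 361 + 33033 = 33394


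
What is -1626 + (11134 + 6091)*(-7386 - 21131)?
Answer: -491206951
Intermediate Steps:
-1626 + (11134 + 6091)*(-7386 - 21131) = -1626 + 17225*(-28517) = -1626 - 491205325 = -491206951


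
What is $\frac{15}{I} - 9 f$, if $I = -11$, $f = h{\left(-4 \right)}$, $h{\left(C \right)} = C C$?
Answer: $- \frac{1599}{11} \approx -145.36$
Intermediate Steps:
$h{\left(C \right)} = C^{2}$
$f = 16$ ($f = \left(-4\right)^{2} = 16$)
$\frac{15}{I} - 9 f = \frac{15}{-11} - 144 = 15 \left(- \frac{1}{11}\right) - 144 = - \frac{15}{11} - 144 = - \frac{1599}{11}$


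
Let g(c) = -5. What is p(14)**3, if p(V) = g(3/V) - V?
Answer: -6859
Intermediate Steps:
p(V) = -5 - V
p(14)**3 = (-5 - 1*14)**3 = (-5 - 14)**3 = (-19)**3 = -6859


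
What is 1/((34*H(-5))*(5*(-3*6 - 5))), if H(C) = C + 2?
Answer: 1/11730 ≈ 8.5252e-5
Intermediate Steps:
H(C) = 2 + C
1/((34*H(-5))*(5*(-3*6 - 5))) = 1/((34*(2 - 5))*(5*(-3*6 - 5))) = 1/((34*(-3))*(5*(-18 - 5))) = 1/(-510*(-23)) = 1/(-102*(-115)) = 1/11730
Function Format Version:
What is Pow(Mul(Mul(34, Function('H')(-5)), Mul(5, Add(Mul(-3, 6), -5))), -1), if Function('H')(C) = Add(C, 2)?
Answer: Rational(1, 11730) ≈ 8.5252e-5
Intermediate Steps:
Function('H')(C) = Add(2, C)
Pow(Mul(Mul(34, Function('H')(-5)), Mul(5, Add(Mul(-3, 6), -5))), -1) = Pow(Mul(Mul(34, Add(2, -5)), Mul(5, Add(Mul(-3, 6), -5))), -1) = Pow(Mul(Mul(34, -3), Mul(5, Add(-18, -5))), -1) = Pow(Mul(-102, Mul(5, -23)), -1) = Pow(Mul(-102, -115), -1) = Pow(11730, -1) = Rational(1, 11730)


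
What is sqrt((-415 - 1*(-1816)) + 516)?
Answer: 3*sqrt(213) ≈ 43.784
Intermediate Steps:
sqrt((-415 - 1*(-1816)) + 516) = sqrt((-415 + 1816) + 516) = sqrt(1401 + 516) = sqrt(1917) = 3*sqrt(213)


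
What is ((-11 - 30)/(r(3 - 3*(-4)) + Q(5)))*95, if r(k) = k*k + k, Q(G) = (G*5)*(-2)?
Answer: -41/2 ≈ -20.500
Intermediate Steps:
Q(G) = -10*G (Q(G) = (5*G)*(-2) = -10*G)
r(k) = k + k² (r(k) = k² + k = k + k²)
((-11 - 30)/(r(3 - 3*(-4)) + Q(5)))*95 = ((-11 - 30)/((3 - 3*(-4))*(1 + (3 - 3*(-4))) - 10*5))*95 = -41/((3 + 12)*(1 + (3 + 12)) - 50)*95 = -41/(15*(1 + 15) - 50)*95 = -41/(15*16 - 50)*95 = -41/(240 - 50)*95 = -41/190*95 = -41/2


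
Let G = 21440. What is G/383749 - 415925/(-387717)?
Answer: 5416885655/4799548743 ≈ 1.1286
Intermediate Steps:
G/383749 - 415925/(-387717) = 21440/383749 - 415925/(-387717) = 21440*(1/383749) - 415925*(-1/387717) = 21440/383749 + 415925/387717 = 5416885655/4799548743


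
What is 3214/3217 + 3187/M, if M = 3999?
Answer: 23105365/12864783 ≈ 1.7960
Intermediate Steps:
3214/3217 + 3187/M = 3214/3217 + 3187/3999 = 23105365/12864783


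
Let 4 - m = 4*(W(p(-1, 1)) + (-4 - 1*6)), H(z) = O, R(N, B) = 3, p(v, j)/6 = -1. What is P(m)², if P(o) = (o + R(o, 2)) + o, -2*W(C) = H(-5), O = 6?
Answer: 13225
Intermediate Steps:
p(v, j) = -6 (p(v, j) = 6*(-1) = -6)
H(z) = 6
W(C) = -3 (W(C) = -½*6 = -3)
m = 56 (m = 4 - 4*(-3 + (-4 - 1*6)) = 4 - 4*(-3 + (-4 - 6)) = 4 - 4*(-3 - 10) = 4 - 4*(-13) = 4 - 1*(-52) = 4 + 52 = 56)
P(o) = 3 + 2*o (P(o) = (o + 3) + o = (3 + o) + o = 3 + 2*o)
P(m)² = (3 + 2*56)² = (3 + 112)² = 115² = 13225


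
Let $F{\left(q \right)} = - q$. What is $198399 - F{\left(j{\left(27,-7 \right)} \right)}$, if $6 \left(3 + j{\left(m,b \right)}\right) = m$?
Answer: $\frac{396801}{2} \approx 1.984 \cdot 10^{5}$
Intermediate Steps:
$j{\left(m,b \right)} = -3 + \frac{m}{6}$
$198399 - F{\left(j{\left(27,-7 \right)} \right)} = 198399 - - (-3 + \frac{1}{6} \cdot 27) = 198399 - - (-3 + \frac{9}{2}) = 198399 - \left(-1\right) \frac{3}{2} = 198399 - - \frac{3}{2} = 198399 + \frac{3}{2} = \frac{396801}{2}$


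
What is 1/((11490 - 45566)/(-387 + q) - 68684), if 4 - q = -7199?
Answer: -1704/117046055 ≈ -1.4558e-5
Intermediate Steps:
q = 7203 (q = 4 - 1*(-7199) = 4 + 7199 = 7203)
1/((11490 - 45566)/(-387 + q) - 68684) = 1/((11490 - 45566)/(-387 + 7203) - 68684) = 1/(-34076/6816 - 68684) = 1/(-34076*1/6816 - 68684) = 1/(-8519/1704 - 68684) = 1/(-117046055/1704) = -1704/117046055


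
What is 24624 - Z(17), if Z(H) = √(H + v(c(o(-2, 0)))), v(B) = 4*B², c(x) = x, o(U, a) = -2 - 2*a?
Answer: 24624 - √33 ≈ 24618.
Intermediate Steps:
Z(H) = √(16 + H) (Z(H) = √(H + 4*(-2 - 2*0)²) = √(H + 4*(-2 + 0)²) = √(H + 4*(-2)²) = √(H + 4*4) = √(H + 16) = √(16 + H))
24624 - Z(17) = 24624 - √(16 + 17) = 24624 - √33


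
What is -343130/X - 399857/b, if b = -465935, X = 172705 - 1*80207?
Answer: -61445151882/21549027815 ≈ -2.8514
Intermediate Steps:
X = 92498 (X = 172705 - 80207 = 92498)
-343130/X - 399857/b = -343130/92498 - 399857/(-465935) = -343130*1/92498 - 399857*(-1/465935) = -171565/46249 + 399857/465935 = -61445151882/21549027815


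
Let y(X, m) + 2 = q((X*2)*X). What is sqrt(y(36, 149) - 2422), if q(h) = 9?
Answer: I*sqrt(2415) ≈ 49.143*I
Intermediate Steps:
y(X, m) = 7 (y(X, m) = -2 + 9 = 7)
sqrt(y(36, 149) - 2422) = sqrt(7 - 2422) = sqrt(-2415) = I*sqrt(2415)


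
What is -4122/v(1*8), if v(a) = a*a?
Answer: -2061/32 ≈ -64.406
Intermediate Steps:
v(a) = a²
-4122/v(1*8) = -4122/((1*8)²) = -4122/(8²) = -4122/64 = -4122*1/64 = -2061/32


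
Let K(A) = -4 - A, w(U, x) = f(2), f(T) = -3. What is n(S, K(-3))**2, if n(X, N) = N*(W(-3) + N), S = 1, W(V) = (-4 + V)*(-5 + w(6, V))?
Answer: 3025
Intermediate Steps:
w(U, x) = -3
W(V) = 32 - 8*V (W(V) = (-4 + V)*(-5 - 3) = (-4 + V)*(-8) = 32 - 8*V)
n(X, N) = N*(56 + N) (n(X, N) = N*((32 - 8*(-3)) + N) = N*((32 + 24) + N) = N*(56 + N))
n(S, K(-3))**2 = ((-4 - 1*(-3))*(56 + (-4 - 1*(-3))))**2 = ((-4 + 3)*(56 + (-4 + 3)))**2 = (-(56 - 1))**2 = (-1*55)**2 = (-55)**2 = 3025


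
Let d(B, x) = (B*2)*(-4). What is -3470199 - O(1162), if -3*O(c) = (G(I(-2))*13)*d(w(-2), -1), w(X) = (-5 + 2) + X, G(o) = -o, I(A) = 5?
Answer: -10413197/3 ≈ -3.4711e+6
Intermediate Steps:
w(X) = -3 + X
d(B, x) = -8*B (d(B, x) = (2*B)*(-4) = -8*B)
O(c) = 2600/3 (O(c) = --1*5*13*(-8*(-3 - 2))/3 = -(-5*13)*(-8*(-5))/3 = -(-65)*40/3 = -1/3*(-2600) = 2600/3)
-3470199 - O(1162) = -3470199 - 1*2600/3 = -3470199 - 2600/3 = -10413197/3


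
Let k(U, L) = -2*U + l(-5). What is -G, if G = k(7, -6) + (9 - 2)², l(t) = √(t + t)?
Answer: -35 - I*√10 ≈ -35.0 - 3.1623*I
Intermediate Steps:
l(t) = √2*√t (l(t) = √(2*t) = √2*√t)
k(U, L) = -2*U + I*√10 (k(U, L) = -2*U + √2*√(-5) = -2*U + √2*(I*√5) = -2*U + I*√10)
G = 35 + I*√10 (G = (-2*7 + I*√10) + (9 - 2)² = (-14 + I*√10) + 7² = (-14 + I*√10) + 49 = 35 + I*√10 ≈ 35.0 + 3.1623*I)
-G = -(35 + I*√10) = -35 - I*√10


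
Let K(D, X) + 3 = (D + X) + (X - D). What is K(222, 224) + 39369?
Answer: 39814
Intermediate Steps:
K(D, X) = -3 + 2*X (K(D, X) = -3 + ((D + X) + (X - D)) = -3 + 2*X)
K(222, 224) + 39369 = (-3 + 2*224) + 39369 = (-3 + 448) + 39369 = 445 + 39369 = 39814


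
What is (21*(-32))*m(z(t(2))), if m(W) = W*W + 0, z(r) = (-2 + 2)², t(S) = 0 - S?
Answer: 0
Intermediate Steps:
t(S) = -S
z(r) = 0 (z(r) = 0² = 0)
m(W) = W² (m(W) = W² + 0 = W²)
(21*(-32))*m(z(t(2))) = (21*(-32))*0² = -672*0 = 0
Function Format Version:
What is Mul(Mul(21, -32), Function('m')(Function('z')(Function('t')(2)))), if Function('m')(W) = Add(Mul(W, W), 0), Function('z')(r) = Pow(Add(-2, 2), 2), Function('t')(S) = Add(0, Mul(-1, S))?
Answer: 0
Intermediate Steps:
Function('t')(S) = Mul(-1, S)
Function('z')(r) = 0 (Function('z')(r) = Pow(0, 2) = 0)
Function('m')(W) = Pow(W, 2) (Function('m')(W) = Add(Pow(W, 2), 0) = Pow(W, 2))
Mul(Mul(21, -32), Function('m')(Function('z')(Function('t')(2)))) = Mul(Mul(21, -32), Pow(0, 2)) = Mul(-672, 0) = 0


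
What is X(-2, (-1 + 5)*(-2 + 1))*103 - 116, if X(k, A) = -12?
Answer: -1352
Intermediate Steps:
X(-2, (-1 + 5)*(-2 + 1))*103 - 116 = -12*103 - 116 = -1236 - 116 = -1352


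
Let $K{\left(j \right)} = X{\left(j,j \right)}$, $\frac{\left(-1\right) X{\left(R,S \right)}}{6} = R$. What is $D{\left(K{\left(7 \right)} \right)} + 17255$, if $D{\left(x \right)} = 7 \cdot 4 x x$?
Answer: $66647$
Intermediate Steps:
$X{\left(R,S \right)} = - 6 R$
$K{\left(j \right)} = - 6 j$
$D{\left(x \right)} = 28 x^{2}$
$D{\left(K{\left(7 \right)} \right)} + 17255 = 28 \left(\left(-6\right) 7\right)^{2} + 17255 = 28 \left(-42\right)^{2} + 17255 = 28 \cdot 1764 + 17255 = 49392 + 17255 = 66647$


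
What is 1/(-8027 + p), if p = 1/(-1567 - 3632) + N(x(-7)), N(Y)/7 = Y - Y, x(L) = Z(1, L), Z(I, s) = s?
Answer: -5199/41732374 ≈ -0.00012458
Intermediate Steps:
x(L) = L
N(Y) = 0 (N(Y) = 7*(Y - Y) = 7*0 = 0)
p = -1/5199 (p = 1/(-1567 - 3632) + 0 = 1/(-5199) + 0 = -1/5199 + 0 = -1/5199 ≈ -0.00019234)
1/(-8027 + p) = 1/(-8027 - 1/5199) = 1/(-41732374/5199) = -5199/41732374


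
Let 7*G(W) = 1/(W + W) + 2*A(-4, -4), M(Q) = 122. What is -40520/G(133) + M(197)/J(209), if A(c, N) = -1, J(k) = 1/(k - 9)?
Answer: 88404640/531 ≈ 1.6649e+5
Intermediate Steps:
J(k) = 1/(-9 + k)
G(W) = -2/7 + 1/(14*W) (G(W) = (1/(W + W) + 2*(-1))/7 = (1/(2*W) - 2)/7 = (-2 + 1/(2*W))/7 = -2/7 + 1/(14*W))
-40520/G(133) + M(197)/J(209) = -40520*1862/(1 - 4*133) + 122/(1/(-9 + 209)) = -40520*1862/(1 - 532) + 122/(1/200) = -40520/((1/14)*(1/133)*(-531)) + 122/(1/200) = -40520/(-531/1862) + 122*200 = -40520*(-1862/531) + 24400 = 75448240/531 + 24400 = 88404640/531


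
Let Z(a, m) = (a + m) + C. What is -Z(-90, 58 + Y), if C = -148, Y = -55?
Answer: 235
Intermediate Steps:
Z(a, m) = -148 + a + m (Z(a, m) = (a + m) - 148 = -148 + a + m)
-Z(-90, 58 + Y) = -(-148 - 90 + (58 - 55)) = -(-148 - 90 + 3) = -1*(-235) = 235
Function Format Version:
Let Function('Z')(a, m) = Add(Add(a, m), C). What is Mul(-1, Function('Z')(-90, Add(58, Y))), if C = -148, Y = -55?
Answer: 235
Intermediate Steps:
Function('Z')(a, m) = Add(-148, a, m) (Function('Z')(a, m) = Add(Add(a, m), -148) = Add(-148, a, m))
Mul(-1, Function('Z')(-90, Add(58, Y))) = Mul(-1, Add(-148, -90, Add(58, -55))) = Mul(-1, Add(-148, -90, 3)) = Mul(-1, -235) = 235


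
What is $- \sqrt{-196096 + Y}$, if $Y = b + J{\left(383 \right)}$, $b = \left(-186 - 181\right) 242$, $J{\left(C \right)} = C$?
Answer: $- i \sqrt{284527} \approx - 533.41 i$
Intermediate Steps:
$b = -88814$ ($b = \left(-367\right) 242 = -88814$)
$Y = -88431$ ($Y = -88814 + 383 = -88431$)
$- \sqrt{-196096 + Y} = - \sqrt{-196096 - 88431} = - \sqrt{-284527} = - i \sqrt{284527}$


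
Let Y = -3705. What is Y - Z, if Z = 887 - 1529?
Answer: -3063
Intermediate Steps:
Z = -642
Y - Z = -3705 - 1*(-642) = -3705 + 642 = -3063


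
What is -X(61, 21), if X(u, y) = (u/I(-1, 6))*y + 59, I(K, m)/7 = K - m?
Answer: -230/7 ≈ -32.857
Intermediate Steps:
I(K, m) = -7*m + 7*K (I(K, m) = 7*(K - m) = -7*m + 7*K)
X(u, y) = 59 - u*y/49 (X(u, y) = (u/(-7*6 + 7*(-1)))*y + 59 = (u/(-42 - 7))*y + 59 = (u/(-49))*y + 59 = (-u/49)*y + 59 = -u*y/49 + 59 = 59 - u*y/49)
-X(61, 21) = -(59 - 1/49*61*21) = -(59 - 183/7) = -1*230/7 = -230/7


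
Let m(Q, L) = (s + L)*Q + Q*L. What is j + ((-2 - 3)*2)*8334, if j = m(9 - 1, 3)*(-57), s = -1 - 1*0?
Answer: -85620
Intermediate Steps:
s = -1 (s = -1 + 0 = -1)
m(Q, L) = L*Q + Q*(-1 + L) (m(Q, L) = (-1 + L)*Q + Q*L = Q*(-1 + L) + L*Q = L*Q + Q*(-1 + L))
j = -2280 (j = ((9 - 1)*(-1 + 2*3))*(-57) = (8*(-1 + 6))*(-57) = (8*5)*(-57) = 40*(-57) = -2280)
j + ((-2 - 3)*2)*8334 = -2280 + ((-2 - 3)*2)*8334 = -2280 - 5*2*8334 = -2280 - 10*8334 = -2280 - 83340 = -85620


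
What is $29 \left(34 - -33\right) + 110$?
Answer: $2053$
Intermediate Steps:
$29 \left(34 - -33\right) + 110 = 29 \left(34 + 33\right) + 110 = 29 \cdot 67 + 110 = 1943 + 110 = 2053$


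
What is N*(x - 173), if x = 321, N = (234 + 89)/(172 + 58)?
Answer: 23902/115 ≈ 207.84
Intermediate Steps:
N = 323/230 ≈ 1.4043
N*(x - 173) = 323*(321 - 173)/230 = (323/230)*148 = 23902/115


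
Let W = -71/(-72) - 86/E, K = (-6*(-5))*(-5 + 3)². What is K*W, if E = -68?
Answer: 13775/51 ≈ 270.10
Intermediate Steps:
K = 120 (K = 30*(-2)² = 30*4 = 120)
W = 2755/1224 (W = -71/(-72) - 86/(-68) = -71*(-1/72) - 86*(-1/68) = 71/72 + 43/34 = 2755/1224 ≈ 2.2508)
K*W = 120*(2755/1224) = 13775/51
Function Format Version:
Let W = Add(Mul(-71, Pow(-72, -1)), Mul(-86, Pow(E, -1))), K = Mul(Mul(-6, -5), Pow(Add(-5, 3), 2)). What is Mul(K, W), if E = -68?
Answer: Rational(13775, 51) ≈ 270.10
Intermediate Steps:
K = 120 (K = Mul(30, Pow(-2, 2)) = Mul(30, 4) = 120)
W = Rational(2755, 1224) (W = Add(Mul(-71, Pow(-72, -1)), Mul(-86, Pow(-68, -1))) = Add(Mul(-71, Rational(-1, 72)), Mul(-86, Rational(-1, 68))) = Add(Rational(71, 72), Rational(43, 34)) = Rational(2755, 1224) ≈ 2.2508)
Mul(K, W) = Mul(120, Rational(2755, 1224)) = Rational(13775, 51)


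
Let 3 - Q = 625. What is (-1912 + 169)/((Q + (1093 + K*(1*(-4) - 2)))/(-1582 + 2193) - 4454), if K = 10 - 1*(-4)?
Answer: 1064973/2721007 ≈ 0.39139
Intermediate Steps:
Q = -622 (Q = 3 - 1*625 = 3 - 625 = -622)
K = 14 (K = 10 + 4 = 14)
(-1912 + 169)/((Q + (1093 + K*(1*(-4) - 2)))/(-1582 + 2193) - 4454) = (-1912 + 169)/((-622 + (1093 + 14*(1*(-4) - 2)))/(-1582 + 2193) - 4454) = -1743/((-622 + (1093 + 14*(-4 - 2)))/611 - 4454) = -1743/((-622 + (1093 + 14*(-6)))*(1/611) - 4454) = -1743/((-622 + (1093 - 84))*(1/611) - 4454) = -1743/((-622 + 1009)*(1/611) - 4454) = -1743/(387*(1/611) - 4454) = -1743/(387/611 - 4454) = -1743/(-2721007/611) = -1743*(-611/2721007) = 1064973/2721007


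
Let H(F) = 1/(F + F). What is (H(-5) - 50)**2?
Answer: 251001/100 ≈ 2510.0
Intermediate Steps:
H(F) = 1/(2*F)
(H(-5) - 50)**2 = ((1/2)/(-5) - 50)**2 = ((1/2)*(-1/5) - 50)**2 = (-1/10 - 50)**2 = (-501/10)**2 = 251001/100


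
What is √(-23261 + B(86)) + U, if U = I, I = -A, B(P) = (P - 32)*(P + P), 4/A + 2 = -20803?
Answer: 4/20805 + I*√13973 ≈ 0.00019226 + 118.21*I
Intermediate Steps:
A = -4/20805 (A = 4/(-2 - 20803) = 4/(-20805) = 4*(-1/20805) = -4/20805 ≈ -0.00019226)
B(P) = 2*P*(-32 + P) (B(P) = (-32 + P)*(2*P) = 2*P*(-32 + P))
I = 4/20805 (I = -1*(-4/20805) = 4/20805 ≈ 0.00019226)
U = 4/20805 ≈ 0.00019226
√(-23261 + B(86)) + U = √(-23261 + 2*86*(-32 + 86)) + 4/20805 = √(-23261 + 2*86*54) + 4/20805 = √(-23261 + 9288) + 4/20805 = √(-13973) + 4/20805 = I*√13973 + 4/20805 = 4/20805 + I*√13973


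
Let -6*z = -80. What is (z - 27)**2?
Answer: 1681/9 ≈ 186.78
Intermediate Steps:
z = 40/3 (z = -1/6*(-80) = 40/3 ≈ 13.333)
(z - 27)**2 = (40/3 - 27)**2 = (-41/3)**2 = 1681/9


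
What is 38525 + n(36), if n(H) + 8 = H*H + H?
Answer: 39849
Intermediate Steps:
n(H) = -8 + H + H² (n(H) = -8 + (H*H + H) = -8 + (H² + H) = -8 + (H + H²) = -8 + H + H²)
38525 + n(36) = 38525 + (-8 + 36 + 36²) = 38525 + (-8 + 36 + 1296) = 38525 + 1324 = 39849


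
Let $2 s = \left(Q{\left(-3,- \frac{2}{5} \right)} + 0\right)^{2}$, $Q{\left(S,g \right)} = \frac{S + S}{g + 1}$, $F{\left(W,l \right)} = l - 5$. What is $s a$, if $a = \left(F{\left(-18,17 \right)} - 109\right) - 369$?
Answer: $-23300$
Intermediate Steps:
$F{\left(W,l \right)} = -5 + l$ ($F{\left(W,l \right)} = l - 5 = -5 + l$)
$Q{\left(S,g \right)} = \frac{2 S}{1 + g}$
$a = -466$ ($a = \left(\left(-5 + 17\right) - 109\right) - 369 = \left(12 - 109\right) - 369 = -97 - 369 = -466$)
$s = 50$ ($s = \frac{\left(2 \left(-3\right) \frac{1}{1 - \frac{2}{5}} + 0\right)^{2}}{2} = \frac{\left(2 \left(-3\right) \frac{1}{\frac{3}{5}} + 0\right)^{2}}{2} = \frac{\left(2 \left(-3\right) \frac{5}{3} + 0\right)^{2}}{2} = \frac{\left(-10 + 0\right)^{2}}{2} = \frac{\left(-10\right)^{2}}{2} = \frac{1}{2} \cdot 100 = 50$)
$s a = 50 \left(-466\right) = -23300$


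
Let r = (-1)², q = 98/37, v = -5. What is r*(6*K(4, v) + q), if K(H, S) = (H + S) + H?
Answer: 764/37 ≈ 20.649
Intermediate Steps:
K(H, S) = S + 2*H
q = 98/37 (q = 98*(1/37) = 98/37 ≈ 2.6486)
r = 1
r*(6*K(4, v) + q) = 1*(6*(-5 + 2*4) + 98/37) = 1*(6*(-5 + 8) + 98/37) = 1*(6*3 + 98/37) = 1*(18 + 98/37) = 1*(764/37) = 764/37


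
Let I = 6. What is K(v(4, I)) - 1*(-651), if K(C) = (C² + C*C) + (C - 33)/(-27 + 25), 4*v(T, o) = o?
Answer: 2685/4 ≈ 671.25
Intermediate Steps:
v(T, o) = o/4
K(C) = 33/2 + 2*C² - C/2 (K(C) = (C² + C²) + (-33 + C)/(-2) = 2*C² + (-33 + C)*(-½) = 2*C² + (33/2 - C/2) = 33/2 + 2*C² - C/2)
K(v(4, I)) - 1*(-651) = (33/2 + 2*((¼)*6)² - 6/8) - 1*(-651) = (33/2 + 2*(3/2)² - ½*3/2) + 651 = (33/2 + 2*(9/4) - ¾) + 651 = (33/2 + 9/2 - ¾) + 651 = 81/4 + 651 = 2685/4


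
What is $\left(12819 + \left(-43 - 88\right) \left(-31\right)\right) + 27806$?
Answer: $44686$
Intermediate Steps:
$\left(12819 + \left(-43 - 88\right) \left(-31\right)\right) + 27806 = \left(12819 - -4061\right) + 27806 = \left(12819 + 4061\right) + 27806 = 16880 + 27806 = 44686$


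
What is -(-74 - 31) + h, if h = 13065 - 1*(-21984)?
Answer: 35154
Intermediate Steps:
h = 35049 (h = 13065 + 21984 = 35049)
-(-74 - 31) + h = -(-74 - 31) + 35049 = -1*(-105) + 35049 = 105 + 35049 = 35154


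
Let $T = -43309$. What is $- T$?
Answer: $43309$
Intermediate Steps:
$- T = \left(-1\right) \left(-43309\right) = 43309$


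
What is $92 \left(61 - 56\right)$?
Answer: $460$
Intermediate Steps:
$92 \left(61 - 56\right) = 92 \cdot 5 = 460$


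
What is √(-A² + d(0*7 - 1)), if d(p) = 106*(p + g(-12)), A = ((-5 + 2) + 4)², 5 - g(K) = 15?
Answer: I*√1167 ≈ 34.161*I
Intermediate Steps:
g(K) = -10 (g(K) = 5 - 1*15 = 5 - 15 = -10)
A = 1 (A = (-3 + 4)² = 1² = 1)
d(p) = -1060 + 106*p (d(p) = 106*(p - 10) = 106*(-10 + p) = -1060 + 106*p)
√(-A² + d(0*7 - 1)) = √(-1*1² + (-1060 + 106*(0*7 - 1))) = √(-1*1 + (-1060 + 106*(0 - 1))) = √(-1 + (-1060 + 106*(-1))) = √(-1 + (-1060 - 106)) = √(-1 - 1166) = √(-1167) = I*√1167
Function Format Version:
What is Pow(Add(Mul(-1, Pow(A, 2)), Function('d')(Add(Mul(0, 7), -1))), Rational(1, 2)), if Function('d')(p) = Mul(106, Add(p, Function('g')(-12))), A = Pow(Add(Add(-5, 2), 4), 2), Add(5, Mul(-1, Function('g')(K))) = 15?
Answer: Mul(I, Pow(1167, Rational(1, 2))) ≈ Mul(34.161, I)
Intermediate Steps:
Function('g')(K) = -10 (Function('g')(K) = Add(5, Mul(-1, 15)) = Add(5, -15) = -10)
A = 1 (A = Pow(Add(-3, 4), 2) = Pow(1, 2) = 1)
Function('d')(p) = Add(-1060, Mul(106, p)) (Function('d')(p) = Mul(106, Add(p, -10)) = Mul(106, Add(-10, p)) = Add(-1060, Mul(106, p)))
Pow(Add(Mul(-1, Pow(A, 2)), Function('d')(Add(Mul(0, 7), -1))), Rational(1, 2)) = Pow(Add(Mul(-1, Pow(1, 2)), Add(-1060, Mul(106, Add(Mul(0, 7), -1)))), Rational(1, 2)) = Pow(Add(Mul(-1, 1), Add(-1060, Mul(106, Add(0, -1)))), Rational(1, 2)) = Pow(Add(-1, Add(-1060, Mul(106, -1))), Rational(1, 2)) = Pow(Add(-1, Add(-1060, -106)), Rational(1, 2)) = Pow(Add(-1, -1166), Rational(1, 2)) = Pow(-1167, Rational(1, 2)) = Mul(I, Pow(1167, Rational(1, 2)))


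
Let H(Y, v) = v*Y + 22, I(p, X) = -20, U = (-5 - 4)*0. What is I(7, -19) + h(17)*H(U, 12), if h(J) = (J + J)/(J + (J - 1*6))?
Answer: 47/7 ≈ 6.7143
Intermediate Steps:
U = 0 (U = -9*0 = 0)
h(J) = 2*J/(-6 + 2*J) (h(J) = (2*J)/(J + (J - 6)) = (2*J)/(J + (-6 + J)) = (2*J)/(-6 + 2*J) = 2*J/(-6 + 2*J))
H(Y, v) = 22 + Y*v (H(Y, v) = Y*v + 22 = 22 + Y*v)
I(7, -19) + h(17)*H(U, 12) = -20 + (17/(-3 + 17))*(22 + 0*12) = -20 + (17/14)*(22 + 0) = -20 + (17*(1/14))*22 = -20 + (17/14)*22 = -20 + 187/7 = 47/7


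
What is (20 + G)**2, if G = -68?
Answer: 2304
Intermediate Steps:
(20 + G)**2 = (20 - 68)**2 = (-48)**2 = 2304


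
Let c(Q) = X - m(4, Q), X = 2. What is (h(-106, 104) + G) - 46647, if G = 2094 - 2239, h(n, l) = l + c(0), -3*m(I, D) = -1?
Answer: -140059/3 ≈ -46686.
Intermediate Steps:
m(I, D) = ⅓ (m(I, D) = -⅓*(-1) = ⅓)
c(Q) = 5/3 (c(Q) = 2 - 1*⅓ = 2 - ⅓ = 5/3)
h(n, l) = 5/3 + l (h(n, l) = l + 5/3 = 5/3 + l)
G = -145
(h(-106, 104) + G) - 46647 = ((5/3 + 104) - 145) - 46647 = (317/3 - 145) - 46647 = -118/3 - 46647 = -140059/3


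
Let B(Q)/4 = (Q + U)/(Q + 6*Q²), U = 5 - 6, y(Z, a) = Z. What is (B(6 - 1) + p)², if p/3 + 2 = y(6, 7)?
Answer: 3519376/24025 ≈ 146.49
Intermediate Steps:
U = -1
p = 12 (p = -6 + 3*6 = -6 + 18 = 12)
B(Q) = 4*(-1 + Q)/(Q + 6*Q²) (B(Q) = 4*((Q - 1)/(Q + 6*Q²)) = 4*((-1 + Q)/(Q + 6*Q²)) = 4*(-1 + Q)/(Q + 6*Q²))
(B(6 - 1) + p)² = (4*(-1 + (6 - 1))/((6 - 1)*(1 + 6*(6 - 1))) + 12)² = (4*(-1 + 5)/(5*(1 + 6*5)) + 12)² = (4*(⅕)*4/(1 + 30) + 12)² = (4*(⅕)*4/31 + 12)² = (4*(⅕)*(1/31)*4 + 12)² = (16/155 + 12)² = (1876/155)² = 3519376/24025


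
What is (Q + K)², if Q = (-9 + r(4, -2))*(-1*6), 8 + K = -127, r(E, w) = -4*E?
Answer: 225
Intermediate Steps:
K = -135 (K = -8 - 127 = -135)
Q = 150 (Q = (-9 - 4*4)*(-1*6) = (-9 - 16)*(-6) = -25*(-6) = 150)
(Q + K)² = (150 - 135)² = 15² = 225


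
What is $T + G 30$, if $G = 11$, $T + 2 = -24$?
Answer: $304$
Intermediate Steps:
$T = -26$ ($T = -2 - 24 = -26$)
$T + G 30 = -26 + 11 \cdot 30 = -26 + 330 = 304$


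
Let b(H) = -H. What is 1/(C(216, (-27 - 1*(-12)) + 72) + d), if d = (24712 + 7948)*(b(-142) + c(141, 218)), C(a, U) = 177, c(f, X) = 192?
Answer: 1/10908617 ≈ 9.1671e-8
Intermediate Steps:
d = 10908440 (d = (24712 + 7948)*(-1*(-142) + 192) = 32660*(142 + 192) = 32660*334 = 10908440)
1/(C(216, (-27 - 1*(-12)) + 72) + d) = 1/(177 + 10908440) = 1/10908617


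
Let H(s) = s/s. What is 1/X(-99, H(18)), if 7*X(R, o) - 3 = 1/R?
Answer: 693/296 ≈ 2.3412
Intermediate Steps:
H(s) = 1
X(R, o) = 3/7 + 1/(7*R)
1/X(-99, H(18)) = 1/((⅐)*(1 + 3*(-99))/(-99)) = 1/((⅐)*(-1/99)*(1 - 297)) = 1/((⅐)*(-1/99)*(-296)) = 1/(296/693) = 693/296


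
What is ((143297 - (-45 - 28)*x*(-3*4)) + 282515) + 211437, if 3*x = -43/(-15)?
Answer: 9546179/15 ≈ 6.3641e+5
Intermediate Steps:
x = 43/45 (x = (-43/(-15))/3 = (-43*(-1/15))/3 = (1/3)*(43/15) = 43/45 ≈ 0.95556)
((143297 - (-45 - 28)*x*(-3*4)) + 282515) + 211437 = ((143297 - (-45 - 28)*(43/45)*(-3*4)) + 282515) + 211437 = ((143297 - (-73*43/45)*(-12)) + 282515) + 211437 = ((143297 - (-3139)*(-12)/45) + 282515) + 211437 = ((143297 - 1*12556/15) + 282515) + 211437 = ((143297 - 12556/15) + 282515) + 211437 = (2136899/15 + 282515) + 211437 = 6374624/15 + 211437 = 9546179/15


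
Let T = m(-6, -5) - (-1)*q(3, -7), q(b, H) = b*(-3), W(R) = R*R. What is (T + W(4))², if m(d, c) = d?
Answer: 1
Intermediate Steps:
W(R) = R²
q(b, H) = -3*b
T = -15 (T = -6 - (-1)*(-3*3) = -6 - (-1)*(-9) = -6 - 1*9 = -6 - 9 = -15)
(T + W(4))² = (-15 + 4²)² = (-15 + 16)² = 1² = 1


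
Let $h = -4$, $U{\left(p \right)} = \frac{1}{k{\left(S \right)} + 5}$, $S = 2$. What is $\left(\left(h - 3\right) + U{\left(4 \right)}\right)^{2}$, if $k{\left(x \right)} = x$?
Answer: $\frac{2304}{49} \approx 47.02$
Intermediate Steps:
$U{\left(p \right)} = \frac{1}{7}$ ($U{\left(p \right)} = \frac{1}{2 + 5} = \frac{1}{7}$)
$\left(\left(h - 3\right) + U{\left(4 \right)}\right)^{2} = \left(\left(-4 - 3\right) + \frac{1}{7}\right)^{2} = \left(-7 + \frac{1}{7}\right)^{2} = \left(- \frac{48}{7}\right)^{2} = \frac{2304}{49}$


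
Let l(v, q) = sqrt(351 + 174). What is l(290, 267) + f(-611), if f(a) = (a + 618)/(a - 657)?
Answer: -7/1268 + 5*sqrt(21) ≈ 22.907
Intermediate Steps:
f(a) = (618 + a)/(-657 + a)
l(v, q) = 5*sqrt(21) (l(v, q) = sqrt(525) = 5*sqrt(21))
l(290, 267) + f(-611) = 5*sqrt(21) + (618 - 611)/(-657 - 611) = 5*sqrt(21) + 7/(-1268) = 5*sqrt(21) - 1/1268*7 = 5*sqrt(21) - 7/1268 = -7/1268 + 5*sqrt(21)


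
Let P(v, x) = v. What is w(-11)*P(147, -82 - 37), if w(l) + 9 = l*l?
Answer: 16464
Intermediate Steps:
w(l) = -9 + l**2 (w(l) = -9 + l*l = -9 + l**2)
w(-11)*P(147, -82 - 37) = (-9 + (-11)**2)*147 = (-9 + 121)*147 = 112*147 = 16464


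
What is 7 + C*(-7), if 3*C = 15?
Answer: -28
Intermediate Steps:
C = 5 (C = (⅓)*15 = 5)
7 + C*(-7) = 7 + 5*(-7) = 7 - 35 = -28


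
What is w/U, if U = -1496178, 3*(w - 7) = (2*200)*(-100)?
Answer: 39979/4488534 ≈ 0.0089069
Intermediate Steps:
w = -39979/3 (w = 7 + ((2*200)*(-100))/3 = 7 + (400*(-100))/3 = 7 + (⅓)*(-40000) = 7 - 40000/3 = -39979/3 ≈ -13326.)
w/U = -39979/3/(-1496178) = -39979/3*(-1/1496178) = 39979/4488534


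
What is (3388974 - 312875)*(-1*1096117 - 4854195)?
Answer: -18303748792888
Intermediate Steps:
(3388974 - 312875)*(-1*1096117 - 4854195) = 3076099*(-1096117 - 4854195) = 3076099*(-5950312) = -18303748792888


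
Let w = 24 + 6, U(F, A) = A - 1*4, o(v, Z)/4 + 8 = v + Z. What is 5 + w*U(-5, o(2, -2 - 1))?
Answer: -1195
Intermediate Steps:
o(v, Z) = -32 + 4*Z + 4*v (o(v, Z) = -32 + 4*(v + Z) = -32 + 4*(Z + v) = -32 + (4*Z + 4*v) = -32 + 4*Z + 4*v)
U(F, A) = -4 + A (U(F, A) = A - 4 = -4 + A)
w = 30
5 + w*U(-5, o(2, -2 - 1)) = 5 + 30*(-4 + (-32 + 4*(-2 - 1) + 4*2)) = 5 + 30*(-4 + (-32 + 4*(-3) + 8)) = 5 + 30*(-4 + (-32 - 12 + 8)) = 5 + 30*(-4 - 36) = 5 + 30*(-40) = 5 - 1200 = -1195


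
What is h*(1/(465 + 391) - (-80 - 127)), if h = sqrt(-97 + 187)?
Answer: 531579*sqrt(10)/856 ≈ 1963.8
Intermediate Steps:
h = 3*sqrt(10) (h = sqrt(90) = 3*sqrt(10) ≈ 9.4868)
h*(1/(465 + 391) - (-80 - 127)) = (3*sqrt(10))*(1/(465 + 391) - (-80 - 127)) = (3*sqrt(10))*(1/856 - 1*(-207)) = (3*sqrt(10))*(1/856 + 207) = (3*sqrt(10))*(177193/856) = 531579*sqrt(10)/856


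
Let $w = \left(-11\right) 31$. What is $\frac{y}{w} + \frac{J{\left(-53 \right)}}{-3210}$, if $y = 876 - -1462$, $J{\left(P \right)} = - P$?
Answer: $- \frac{7523053}{1094610} \approx -6.8728$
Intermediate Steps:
$y = 2338$ ($y = 876 + 1462 = 2338$)
$w = -341$
$\frac{y}{w} + \frac{J{\left(-53 \right)}}{-3210} = \frac{2338}{-341} + \frac{\left(-1\right) \left(-53\right)}{-3210} = 2338 \left(- \frac{1}{341}\right) + 53 \left(- \frac{1}{3210}\right) = - \frac{2338}{341} - \frac{53}{3210} = - \frac{7523053}{1094610}$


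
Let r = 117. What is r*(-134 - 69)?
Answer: -23751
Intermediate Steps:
r*(-134 - 69) = 117*(-134 - 69) = 117*(-203) = -23751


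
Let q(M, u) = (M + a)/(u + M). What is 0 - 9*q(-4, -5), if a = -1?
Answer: -5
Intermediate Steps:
q(M, u) = (-1 + M)/(M + u) (q(M, u) = (M - 1)/(u + M) = (-1 + M)/(M + u))
0 - 9*q(-4, -5) = 0 - 9*(-1 - 4)/(-4 - 5) = 0 - 9*(-5)/(-9) = 0 - (-1)*(-5) = 0 - 9*5/9 = 0 - 5 = -5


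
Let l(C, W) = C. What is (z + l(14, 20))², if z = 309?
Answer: 104329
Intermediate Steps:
(z + l(14, 20))² = (309 + 14)² = 323² = 104329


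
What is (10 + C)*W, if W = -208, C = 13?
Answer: -4784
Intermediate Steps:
(10 + C)*W = (10 + 13)*(-208) = 23*(-208) = -4784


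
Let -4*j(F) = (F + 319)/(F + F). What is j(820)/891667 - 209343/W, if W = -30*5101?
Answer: 2401014257769/1755144734560 ≈ 1.3680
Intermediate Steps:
W = -153030
j(F) = -(319 + F)/(8*F) (j(F) = -(F + 319)/(4*(F + F)) = -(319 + F)/(4*(2*F)) = -(319 + F)*1/(2*F)/4 = -(319 + F)/(8*F))
j(820)/891667 - 209343/W = ((1/8)*(-319 - 1*820)/820)/891667 - 209343/(-153030) = ((1/8)*(1/820)*(-319 - 820))*(1/891667) - 209343*(-1/153030) = ((1/8)*(1/820)*(-1139))*(1/891667) + 69781/51010 = -1139/6560*1/891667 + 69781/51010 = -67/344078560 + 69781/51010 = 2401014257769/1755144734560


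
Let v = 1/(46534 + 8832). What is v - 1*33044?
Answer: -1829514103/55366 ≈ -33044.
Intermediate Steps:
v = 1/55366 ≈ 1.8062e-5
v - 1*33044 = 1/55366 - 1*33044 = 1/55366 - 33044 = -1829514103/55366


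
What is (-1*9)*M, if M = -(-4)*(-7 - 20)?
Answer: 972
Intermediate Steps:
M = -108 (M = -(-4)*(-27) = -1*108 = -108)
(-1*9)*M = -1*9*(-108) = -9*(-108) = 972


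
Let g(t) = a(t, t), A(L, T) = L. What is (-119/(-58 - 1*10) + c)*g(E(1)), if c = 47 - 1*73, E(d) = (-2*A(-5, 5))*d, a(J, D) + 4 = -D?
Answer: 679/2 ≈ 339.50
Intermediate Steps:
a(J, D) = -4 - D
E(d) = 10*d (E(d) = (-2*(-5))*d = 10*d)
g(t) = -4 - t
c = -26 (c = 47 - 73 = -26)
(-119/(-58 - 1*10) + c)*g(E(1)) = (-119/(-58 - 1*10) - 26)*(-4 - 10) = (-119/(-58 - 10) - 26)*(-4 - 1*10) = (-119/(-68) - 26)*(-4 - 10) = (-119*(-1/68) - 26)*(-14) = (7/4 - 26)*(-14) = -97/4*(-14) = 679/2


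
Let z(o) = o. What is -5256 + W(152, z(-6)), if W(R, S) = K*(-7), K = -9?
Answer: -5193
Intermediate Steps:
W(R, S) = 63 (W(R, S) = -9*(-7) = 63)
-5256 + W(152, z(-6)) = -5256 + 63 = -5193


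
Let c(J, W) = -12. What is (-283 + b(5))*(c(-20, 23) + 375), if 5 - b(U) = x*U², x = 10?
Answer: -191664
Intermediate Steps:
b(U) = 5 - 10*U²
(-283 + b(5))*(c(-20, 23) + 375) = (-283 + (5 - 10*5²))*(-12 + 375) = (-283 + (5 - 10*25))*363 = (-283 + (5 - 250))*363 = (-283 - 245)*363 = -528*363 = -191664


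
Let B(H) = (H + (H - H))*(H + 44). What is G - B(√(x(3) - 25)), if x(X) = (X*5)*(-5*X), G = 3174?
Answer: 3424 - 220*I*√10 ≈ 3424.0 - 695.7*I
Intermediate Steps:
x(X) = -25*X² (x(X) = (5*X)*(-5*X) = -25*X²)
B(H) = H*(44 + H) (B(H) = (H + 0)*(44 + H) = H*(44 + H))
G - B(√(x(3) - 25)) = 3174 - √(-25*3² - 25)*(44 + √(-25*3² - 25)) = 3174 - √(-25*9 - 25)*(44 + √(-25*9 - 25)) = 3174 - √(-225 - 25)*(44 + √(-225 - 25)) = 3174 - √(-250)*(44 + √(-250)) = 3174 - 5*I*√10*(44 + 5*I*√10)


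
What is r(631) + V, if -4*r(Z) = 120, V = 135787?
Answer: 135757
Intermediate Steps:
r(Z) = -30 (r(Z) = -¼*120 = -30)
r(631) + V = -30 + 135787 = 135757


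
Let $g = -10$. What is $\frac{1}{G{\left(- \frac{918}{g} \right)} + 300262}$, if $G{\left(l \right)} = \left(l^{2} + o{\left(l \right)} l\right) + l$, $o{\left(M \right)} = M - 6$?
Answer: $\frac{25}{7916437} \approx 3.158 \cdot 10^{-6}$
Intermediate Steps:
$o{\left(M \right)} = -6 + M$ ($o{\left(M \right)} = M - 6 = -6 + M$)
$G{\left(l \right)} = l + l^{2} + l \left(-6 + l\right)$ ($G{\left(l \right)} = \left(l^{2} + \left(-6 + l\right) l\right) + l = \left(l^{2} + l \left(-6 + l\right)\right) + l = l + l^{2} + l \left(-6 + l\right)$)
$\frac{1}{G{\left(- \frac{918}{g} \right)} + 300262} = \frac{1}{- \frac{918}{-10} \left(-5 + 2 \left(- \frac{918}{-10}\right)\right) + 300262} = \frac{1}{\left(-918\right) \left(- \frac{1}{10}\right) \left(-5 + 2 \left(\left(-918\right) \left(- \frac{1}{10}\right)\right)\right) + 300262} = \frac{1}{\frac{459 \left(-5 + 2 \cdot \frac{459}{5}\right)}{5} + 300262} = \frac{1}{\frac{459 \left(-5 + \frac{918}{5}\right)}{5} + 300262} = \frac{1}{\frac{459}{5} \cdot \frac{893}{5} + 300262} = \frac{1}{\frac{409887}{25} + 300262} = \frac{1}{\frac{7916437}{25}} = \frac{25}{7916437}$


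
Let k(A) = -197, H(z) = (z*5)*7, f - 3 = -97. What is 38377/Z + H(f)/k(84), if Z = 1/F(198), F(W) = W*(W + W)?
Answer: 592785575042/197 ≈ 3.0091e+9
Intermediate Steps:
f = -94 (f = 3 - 97 = -94)
F(W) = 2*W² (F(W) = W*(2*W) = 2*W²)
Z = 1/78408 (Z = 1/(2*198²) = 1/(2*39204) = 1/78408 ≈ 1.2754e-5)
H(z) = 35*z (H(z) = (5*z)*7 = 35*z)
38377/Z + H(f)/k(84) = 38377/(1/78408) + (35*(-94))/(-197) = 38377*78408 - 3290*(-1/197) = 3009063816 + 3290/197 = 592785575042/197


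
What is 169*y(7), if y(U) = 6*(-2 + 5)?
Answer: 3042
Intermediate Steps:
y(U) = 18 (y(U) = 6*3 = 18)
169*y(7) = 169*18 = 3042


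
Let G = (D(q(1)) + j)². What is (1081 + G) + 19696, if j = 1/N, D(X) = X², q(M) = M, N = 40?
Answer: 33244881/1600 ≈ 20778.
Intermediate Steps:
j = 1/40 ≈ 0.025000
G = 1681/1600 (G = (1² + 1/40)² = (1 + 1/40)² = (41/40)² = 1681/1600 ≈ 1.0506)
(1081 + G) + 19696 = (1081 + 1681/1600) + 19696 = 1731281/1600 + 19696 = 33244881/1600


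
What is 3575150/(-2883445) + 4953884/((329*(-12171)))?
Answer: -5720015722846/2309212118451 ≈ -2.4770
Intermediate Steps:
3575150/(-2883445) + 4953884/((329*(-12171))) = 3575150*(-1/2883445) + 4953884/(-4004259) = -715030/576689 + 4953884*(-1/4004259) = -715030/576689 - 4953884/4004259 = -5720015722846/2309212118451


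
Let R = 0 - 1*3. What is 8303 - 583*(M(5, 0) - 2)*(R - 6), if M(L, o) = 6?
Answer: 29291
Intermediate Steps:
R = -3 (R = 0 - 3 = -3)
8303 - 583*(M(5, 0) - 2)*(R - 6) = 8303 - 583*(6 - 2)*(-3 - 6) = 8303 - 583*4*(-9) = 8303 - 583*(-36) = 8303 - 1*(-20988) = 8303 + 20988 = 29291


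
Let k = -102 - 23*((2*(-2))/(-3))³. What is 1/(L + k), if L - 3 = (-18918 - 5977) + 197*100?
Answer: -27/144410 ≈ -0.00018697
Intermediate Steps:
L = -5192 (L = 3 + ((-18918 - 5977) + 197*100) = 3 + (-24895 + 19700) = 3 - 5195 = -5192)
k = -4226/27 (k = -102 - 23*(-4*(-⅓))³ = -102 - 23*(4/3)³ = -102 - 23*64/27 = -102 - 1472/27 = -4226/27 ≈ -156.52)
1/(L + k) = 1/(-5192 - 4226/27) = 1/(-144410/27) = -27/144410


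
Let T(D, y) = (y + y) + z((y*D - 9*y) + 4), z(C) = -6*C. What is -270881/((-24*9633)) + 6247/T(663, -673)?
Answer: 27554991541/23470273944 ≈ 1.1740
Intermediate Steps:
T(D, y) = -24 + 56*y - 6*D*y (T(D, y) = (y + y) - 6*((y*D - 9*y) + 4) = 2*y - 6*((D*y - 9*y) + 4) = 2*y - 6*((-9*y + D*y) + 4) = 2*y - 6*(4 - 9*y + D*y) = 2*y + (-24 + 54*y - 6*D*y) = -24 + 56*y - 6*D*y)
-270881/((-24*9633)) + 6247/T(663, -673) = -270881/((-24*9633)) + 6247/(-24 + 56*(-673) - 6*663*(-673)) = -270881/(-231192) + 6247/(-24 - 37688 + 2677194) = -270881*(-1/231192) + 6247/2639482 = 20837/17784 + 6247*(1/2639482) = 20837/17784 + 6247/2639482 = 27554991541/23470273944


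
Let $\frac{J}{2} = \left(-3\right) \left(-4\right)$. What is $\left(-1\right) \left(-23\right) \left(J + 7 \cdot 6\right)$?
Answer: $1518$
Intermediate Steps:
$J = 24$ ($J = 2 \left(\left(-3\right) \left(-4\right)\right) = 2 \cdot 12 = 24$)
$\left(-1\right) \left(-23\right) \left(J + 7 \cdot 6\right) = \left(-1\right) \left(-23\right) \left(24 + 7 \cdot 6\right) = 23 \left(24 + 42\right) = 23 \cdot 66 = 1518$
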